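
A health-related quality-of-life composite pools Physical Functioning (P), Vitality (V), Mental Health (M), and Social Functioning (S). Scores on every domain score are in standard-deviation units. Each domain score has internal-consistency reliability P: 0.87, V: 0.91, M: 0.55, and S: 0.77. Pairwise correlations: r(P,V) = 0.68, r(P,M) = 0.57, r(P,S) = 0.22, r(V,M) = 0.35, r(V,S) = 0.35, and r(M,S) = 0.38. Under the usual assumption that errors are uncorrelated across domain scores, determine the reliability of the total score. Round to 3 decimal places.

0.901

Var(P+V+M+S) = 4 + 2·[0.68 + 0.57 + 0.22 + 0.35 + 0.35 + 0.38] = 4 + 5.1 = 9.1.
With uncorrelated errors the cross-covariances are all true-score covariance, so they carry over unchanged; only the diagonal terms shrink to ρᵢσᵢ².
True-score variance = [0.87 + 0.91 + 0.55 + 0.77] + 5.1 = 3.1 + 5.1 = 8.2.
Reliability = 8.2 / 9.1 = 0.901.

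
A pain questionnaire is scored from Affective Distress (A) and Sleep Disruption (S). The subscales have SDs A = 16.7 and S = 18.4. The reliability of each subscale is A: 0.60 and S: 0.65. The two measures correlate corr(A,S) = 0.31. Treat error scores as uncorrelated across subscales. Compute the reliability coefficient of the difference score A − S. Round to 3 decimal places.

Var(A−S) = 16.7² + 18.4² − 2·16.7·18.4·0.31 = 617.45 − 190.514 = 426.936.
Because errors are independent across components, Cov(Tᵢ,Tⱼ) = Cov(Xᵢ,Xⱼ); the off-diagonal part of the true-score variance is the same as above.
True-score variance = [16.7²·0.60 + 18.4²·0.65] − 190.514 = 387.398 − 190.514 = 196.884.
Reliability = 196.884 / 426.936 = 0.461.

0.461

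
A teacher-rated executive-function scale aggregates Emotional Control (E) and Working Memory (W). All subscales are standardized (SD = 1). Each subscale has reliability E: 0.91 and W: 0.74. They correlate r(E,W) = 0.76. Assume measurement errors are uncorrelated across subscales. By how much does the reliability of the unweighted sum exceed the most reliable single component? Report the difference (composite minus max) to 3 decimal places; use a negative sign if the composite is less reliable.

-0.009

Var(sum) = 2 + 1.52 = 3.52; true-score variance = 1.65 + 1.52 = 3.17; composite reliability = 0.9006.
Max component reliability = 0.9100.
Difference = 0.9006 − 0.9100 = -0.009.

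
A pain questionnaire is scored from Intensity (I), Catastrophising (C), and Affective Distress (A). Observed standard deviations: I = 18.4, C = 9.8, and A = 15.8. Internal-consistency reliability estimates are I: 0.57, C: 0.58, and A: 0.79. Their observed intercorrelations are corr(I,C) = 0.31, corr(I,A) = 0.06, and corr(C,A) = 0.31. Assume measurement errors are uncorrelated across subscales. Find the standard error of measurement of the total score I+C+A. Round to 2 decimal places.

Var(total) = 684.24 + 242.686 = 926.926.
True-score variance = 445.898 + 242.686 = 688.584, so reliability = 0.7429.
Error variance = 926.926 − 688.584 = 238.342; SEM = √238.342 = 15.44.

15.44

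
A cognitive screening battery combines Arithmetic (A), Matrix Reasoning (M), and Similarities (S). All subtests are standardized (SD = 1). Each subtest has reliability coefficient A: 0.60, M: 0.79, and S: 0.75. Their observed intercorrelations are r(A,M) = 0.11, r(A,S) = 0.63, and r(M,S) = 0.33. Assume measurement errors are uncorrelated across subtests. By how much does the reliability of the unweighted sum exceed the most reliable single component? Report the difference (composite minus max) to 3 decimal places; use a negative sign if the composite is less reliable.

Var(sum) = 3 + 2.14 = 5.14; true-score variance = 2.14 + 2.14 = 4.28; composite reliability = 0.8327.
Max component reliability = 0.7900.
Difference = 0.8327 − 0.7900 = 0.043.

0.043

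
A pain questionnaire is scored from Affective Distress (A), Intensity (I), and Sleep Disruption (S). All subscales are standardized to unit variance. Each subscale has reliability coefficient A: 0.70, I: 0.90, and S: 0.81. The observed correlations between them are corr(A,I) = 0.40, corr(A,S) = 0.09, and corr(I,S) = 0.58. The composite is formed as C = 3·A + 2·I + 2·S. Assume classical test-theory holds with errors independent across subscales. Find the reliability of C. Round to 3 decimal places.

0.860

Var(C) = 3² + 2² + 2² + 2·[6·0.40 + 6·0.09 + 4·0.58] = 17 + 10.52 = 27.52.
With uncorrelated errors the cross-covariances are all true-score covariance, so they carry over unchanged; only the diagonal terms shrink to ρᵢσᵢ².
True-score variance = [3²·0.70 + 2²·0.90 + 2²·0.81] + 10.52 = 13.14 + 10.52 = 23.66.
Reliability = 23.66 / 27.52 = 0.860.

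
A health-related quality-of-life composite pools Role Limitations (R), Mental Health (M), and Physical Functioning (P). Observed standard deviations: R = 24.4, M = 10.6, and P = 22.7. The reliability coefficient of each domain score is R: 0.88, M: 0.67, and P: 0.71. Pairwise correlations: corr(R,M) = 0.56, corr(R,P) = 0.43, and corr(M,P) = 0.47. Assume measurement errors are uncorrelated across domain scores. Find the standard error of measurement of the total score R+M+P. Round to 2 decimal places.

16.06

Var(total) = 1223.01 + 992.196 = 2215.21.
True-score variance = 965.054 + 992.196 = 1957.25, so reliability = 0.8836.
Error variance = 2215.21 − 1957.25 = 257.956; SEM = √257.956 = 16.06.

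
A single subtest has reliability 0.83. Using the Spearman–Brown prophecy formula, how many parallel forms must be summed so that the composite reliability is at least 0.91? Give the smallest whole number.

3

k ≥ ρ*(1−ρ₁)/(ρ₁(1−ρ*)) = 0.91·0.17 / (0.83·0.09) = 2.071.
Smallest integer k = 3.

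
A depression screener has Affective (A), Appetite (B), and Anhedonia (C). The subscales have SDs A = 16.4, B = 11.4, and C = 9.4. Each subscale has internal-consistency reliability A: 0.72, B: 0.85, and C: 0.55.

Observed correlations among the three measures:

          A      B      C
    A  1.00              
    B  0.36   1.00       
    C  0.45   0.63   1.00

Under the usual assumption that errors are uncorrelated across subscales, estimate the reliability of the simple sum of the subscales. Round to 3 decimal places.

0.850

Var(A+B+C) = 16.4² + 11.4² + 9.4² + 2·[16.4·11.4·0.36 + 16.4·9.4·0.45 + 11.4·9.4·0.63] = 487.28 + 408.377 = 895.657.
Because errors are independent across components, Cov(Tᵢ,Tⱼ) = Cov(Xᵢ,Xⱼ); the off-diagonal part of the true-score variance is the same as above.
True-score variance = [16.4²·0.72 + 11.4²·0.85 + 9.4²·0.55] + 408.377 = 352.715 + 408.377 = 761.092.
Reliability = 761.092 / 895.657 = 0.850.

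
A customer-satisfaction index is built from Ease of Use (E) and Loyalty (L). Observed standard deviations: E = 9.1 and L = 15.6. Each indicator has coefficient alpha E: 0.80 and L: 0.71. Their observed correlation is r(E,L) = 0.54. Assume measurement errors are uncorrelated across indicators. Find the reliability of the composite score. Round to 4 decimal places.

Var(E+L) = 9.1² + 15.6² + 2·[9.1·15.6·0.54] = 326.17 + 153.317 = 479.487.
Under uncorrelated errors the observed covariances equal the true-score covariances, so only the own-variance terms attenuate.
True-score variance = [9.1²·0.80 + 15.6²·0.71] + 153.317 = 239.034 + 153.317 = 392.35.
Reliability = 392.35 / 479.487 = 0.8183.

0.8183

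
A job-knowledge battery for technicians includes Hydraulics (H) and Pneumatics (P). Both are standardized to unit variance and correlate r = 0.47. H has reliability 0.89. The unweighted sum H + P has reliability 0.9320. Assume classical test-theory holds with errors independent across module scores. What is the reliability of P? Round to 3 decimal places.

0.910

Var(H+P) = 2 + 2·0.47 = 2.940.
True-score variance = ρ_H + ρ_P + 2·0.47, so 0.9320 = (0.89 + ρ_P + 0.94) / 2.940.
ρ_P = 0.9320·2.940 − 0.89 − 0.94 = 0.910.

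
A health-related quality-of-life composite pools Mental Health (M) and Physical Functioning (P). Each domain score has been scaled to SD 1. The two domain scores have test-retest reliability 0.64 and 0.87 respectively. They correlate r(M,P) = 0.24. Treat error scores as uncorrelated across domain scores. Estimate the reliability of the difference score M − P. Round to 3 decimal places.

0.678

Var(M−P) = 1 + 1 − 2·0.24 = 2 − 0.48 = 1.52.
Under uncorrelated errors the observed covariances equal the true-score covariances, so only the own-variance terms attenuate.
True-score variance = [0.64 + 0.87] − 0.48 = 1.51 − 0.48 = 1.03.
Reliability = 1.03 / 1.52 = 0.678.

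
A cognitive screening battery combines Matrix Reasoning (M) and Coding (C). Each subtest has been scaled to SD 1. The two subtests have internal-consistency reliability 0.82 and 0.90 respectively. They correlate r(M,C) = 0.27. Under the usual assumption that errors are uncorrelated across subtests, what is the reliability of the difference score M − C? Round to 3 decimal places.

Var(M−C) = 1 + 1 − 2·0.27 = 2 − 0.54 = 1.46.
Under uncorrelated errors the observed covariances equal the true-score covariances, so only the own-variance terms attenuate.
True-score variance = [0.82 + 0.90] − 0.54 = 1.72 − 0.54 = 1.18.
Reliability = 1.18 / 1.46 = 0.808.

0.808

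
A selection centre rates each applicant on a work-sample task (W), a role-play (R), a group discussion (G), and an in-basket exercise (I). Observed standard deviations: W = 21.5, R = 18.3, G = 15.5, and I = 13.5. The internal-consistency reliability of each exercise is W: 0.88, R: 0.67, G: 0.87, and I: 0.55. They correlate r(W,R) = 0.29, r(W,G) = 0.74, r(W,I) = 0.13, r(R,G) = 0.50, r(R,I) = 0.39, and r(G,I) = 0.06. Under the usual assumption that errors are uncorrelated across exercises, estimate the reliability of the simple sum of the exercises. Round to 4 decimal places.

0.8891

Var(W+R+G+I) = 21.5² + 18.3² + 15.5² + 13.5² + 2·[21.5·18.3·0.29 + 21.5·15.5·0.74 + 21.5·13.5·0.13 + 18.3·15.5·0.50 + 18.3·13.5·0.39 + 15.5·13.5·0.06] = 1219.64 + 1298.34 = 2517.98.
Because errors are independent across components, Cov(Tᵢ,Tⱼ) = Cov(Xᵢ,Xⱼ); the off-diagonal part of the true-score variance is the same as above.
True-score variance = [21.5²·0.88 + 18.3²·0.67 + 15.5²·0.87 + 13.5²·0.55] + 1298.34 = 940.411 + 1298.34 = 2238.75.
Reliability = 2238.75 / 2517.98 = 0.8891.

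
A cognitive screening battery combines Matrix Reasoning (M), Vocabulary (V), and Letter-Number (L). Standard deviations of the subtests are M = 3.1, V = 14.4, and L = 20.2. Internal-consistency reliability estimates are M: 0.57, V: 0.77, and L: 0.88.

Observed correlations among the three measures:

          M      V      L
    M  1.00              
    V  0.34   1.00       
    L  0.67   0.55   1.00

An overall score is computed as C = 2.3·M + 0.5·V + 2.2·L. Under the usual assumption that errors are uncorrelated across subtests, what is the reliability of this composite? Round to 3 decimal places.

Var(C) = 2.3²·3.1² + 0.5²·14.4² + 2.2²·20.2² + 2·[1.15·3.1·14.4·0.34 + 5.06·3.1·20.2·0.67 + 1.1·14.4·20.2·0.55] = 2077.59 + 811.462 = 2889.05.
Under uncorrelated errors the observed covariances equal the true-score covariances, so only the own-variance terms attenuate.
True-score variance = [2.3²·3.1²·0.57 + 0.5²·14.4²·0.77 + 2.2²·20.2²·0.88] + 811.462 = 1806.82 + 811.462 = 2618.28.
Reliability = 2618.28 / 2889.05 = 0.906.

0.906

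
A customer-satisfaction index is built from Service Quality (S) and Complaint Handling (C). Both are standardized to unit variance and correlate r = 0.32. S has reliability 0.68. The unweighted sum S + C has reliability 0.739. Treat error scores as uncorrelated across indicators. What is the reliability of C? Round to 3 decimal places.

0.631

Var(S+C) = 2 + 2·0.32 = 2.640.
True-score variance = ρ_S + ρ_C + 2·0.32, so 0.739 = (0.68 + ρ_C + 0.64) / 2.640.
ρ_C = 0.739·2.640 − 0.68 − 0.64 = 0.631.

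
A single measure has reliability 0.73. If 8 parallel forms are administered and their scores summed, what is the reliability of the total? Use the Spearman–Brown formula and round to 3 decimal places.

0.956

ρ_k = kρ / (1 + (k−1)ρ) = 8·0.73 / (1 + 7·0.73) = 5.840 / 6.110 = 0.956.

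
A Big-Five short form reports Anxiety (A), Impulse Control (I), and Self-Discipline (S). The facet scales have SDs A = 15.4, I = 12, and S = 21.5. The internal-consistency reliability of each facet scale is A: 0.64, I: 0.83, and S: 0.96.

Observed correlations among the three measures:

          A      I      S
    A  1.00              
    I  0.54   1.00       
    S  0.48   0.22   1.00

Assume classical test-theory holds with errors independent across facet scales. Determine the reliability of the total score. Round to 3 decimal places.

Var(A+I+S) = 15.4² + 12² + 21.5² + 2·[15.4·12·0.54 + 15.4·21.5·0.48 + 12·21.5·0.22] = 843.41 + 630.96 = 1474.37.
With uncorrelated errors the cross-covariances are all true-score covariance, so they carry over unchanged; only the diagonal terms shrink to ρᵢσᵢ².
True-score variance = [15.4²·0.64 + 12²·0.83 + 21.5²·0.96] + 630.96 = 715.062 + 630.96 = 1346.02.
Reliability = 1346.02 / 1474.37 = 0.913.

0.913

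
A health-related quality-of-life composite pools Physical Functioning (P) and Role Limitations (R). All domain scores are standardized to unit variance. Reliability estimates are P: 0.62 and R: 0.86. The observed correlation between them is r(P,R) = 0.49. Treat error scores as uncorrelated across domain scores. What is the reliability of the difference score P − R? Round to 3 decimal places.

0.490

Var(P−R) = 1 + 1 − 2·0.49 = 2 − 0.98 = 1.02.
Under uncorrelated errors the observed covariances equal the true-score covariances, so only the own-variance terms attenuate.
True-score variance = [0.62 + 0.86] − 0.98 = 1.48 − 0.98 = 0.5.
Reliability = 0.5 / 1.02 = 0.490.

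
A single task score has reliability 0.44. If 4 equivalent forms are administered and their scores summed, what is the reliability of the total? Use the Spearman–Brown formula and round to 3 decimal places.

0.759

ρ_k = kρ / (1 + (k−1)ρ) = 4·0.44 / (1 + 3·0.44) = 1.760 / 2.320 = 0.759.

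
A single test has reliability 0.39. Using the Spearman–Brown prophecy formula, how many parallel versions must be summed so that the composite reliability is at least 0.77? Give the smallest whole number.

6

k ≥ ρ*(1−ρ₁)/(ρ₁(1−ρ*)) = 0.77·0.61 / (0.39·0.23) = 5.236.
Smallest integer k = 6.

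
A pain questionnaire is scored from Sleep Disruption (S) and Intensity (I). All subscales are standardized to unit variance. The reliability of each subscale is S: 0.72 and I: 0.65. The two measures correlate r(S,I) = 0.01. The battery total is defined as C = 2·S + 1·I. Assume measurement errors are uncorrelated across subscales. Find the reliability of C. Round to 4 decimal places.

Var(C) = 2² + 1 + 2·[2·0.01] = 5 + 0.04 = 5.04.
With uncorrelated errors the cross-covariances are all true-score covariance, so they carry over unchanged; only the diagonal terms shrink to ρᵢσᵢ².
True-score variance = [2²·0.72 + 0.65] + 0.04 = 3.53 + 0.04 = 3.57.
Reliability = 3.57 / 5.04 = 0.7083.

0.7083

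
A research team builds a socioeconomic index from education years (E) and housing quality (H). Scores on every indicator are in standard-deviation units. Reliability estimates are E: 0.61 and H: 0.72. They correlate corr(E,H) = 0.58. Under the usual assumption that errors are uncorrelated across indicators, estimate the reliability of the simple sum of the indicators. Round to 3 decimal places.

Var(E+H) = 2 + 2·[0.58] = 2 + 1.16 = 3.16.
Because errors are independent across components, Cov(Tᵢ,Tⱼ) = Cov(Xᵢ,Xⱼ); the off-diagonal part of the true-score variance is the same as above.
True-score variance = [0.61 + 0.72] + 1.16 = 1.33 + 1.16 = 2.49.
Reliability = 2.49 / 3.16 = 0.788.

0.788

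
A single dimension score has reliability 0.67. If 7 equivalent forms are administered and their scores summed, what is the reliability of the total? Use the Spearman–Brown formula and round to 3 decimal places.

0.934

ρ_k = kρ / (1 + (k−1)ρ) = 7·0.67 / (1 + 6·0.67) = 4.690 / 5.020 = 0.934.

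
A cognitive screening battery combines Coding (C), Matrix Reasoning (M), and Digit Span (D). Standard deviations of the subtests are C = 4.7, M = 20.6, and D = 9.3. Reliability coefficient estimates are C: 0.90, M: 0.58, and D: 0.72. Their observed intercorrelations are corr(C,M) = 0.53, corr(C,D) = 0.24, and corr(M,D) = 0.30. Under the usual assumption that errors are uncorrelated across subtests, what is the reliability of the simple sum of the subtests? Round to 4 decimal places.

Var(C+M+D) = 4.7² + 20.6² + 9.3² + 2·[4.7·20.6·0.53 + 4.7·9.3·0.24 + 20.6·9.3·0.30] = 532.94 + 238.558 = 771.498.
Under uncorrelated errors the observed covariances equal the true-score covariances, so only the own-variance terms attenuate.
True-score variance = [4.7²·0.90 + 20.6²·0.58 + 9.3²·0.72] + 238.558 = 328.283 + 238.558 = 566.841.
Reliability = 566.841 / 771.498 = 0.7347.

0.7347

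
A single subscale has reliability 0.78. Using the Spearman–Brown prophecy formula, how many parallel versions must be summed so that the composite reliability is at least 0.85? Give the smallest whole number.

2

k ≥ ρ*(1−ρ₁)/(ρ₁(1−ρ*)) = 0.85·0.22 / (0.78·0.15) = 1.598.
Smallest integer k = 2.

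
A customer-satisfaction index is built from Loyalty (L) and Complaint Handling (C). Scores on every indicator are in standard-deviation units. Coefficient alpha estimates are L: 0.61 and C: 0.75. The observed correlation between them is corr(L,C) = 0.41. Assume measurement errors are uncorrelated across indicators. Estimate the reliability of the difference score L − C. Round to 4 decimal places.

Var(L−C) = 1 + 1 − 2·0.41 = 2 − 0.82 = 1.18.
Because errors are independent across components, Cov(Tᵢ,Tⱼ) = Cov(Xᵢ,Xⱼ); the off-diagonal part of the true-score variance is the same as above.
True-score variance = [0.61 + 0.75] − 0.82 = 1.36 − 0.82 = 0.54.
Reliability = 0.54 / 1.18 = 0.4576.

0.4576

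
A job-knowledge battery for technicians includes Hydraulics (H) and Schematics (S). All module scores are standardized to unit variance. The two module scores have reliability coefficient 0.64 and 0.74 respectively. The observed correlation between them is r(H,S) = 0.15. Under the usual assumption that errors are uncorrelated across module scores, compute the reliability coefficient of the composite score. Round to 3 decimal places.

0.730

Var(H+S) = 2 + 2·[0.15] = 2 + 0.3 = 2.3.
Because errors are independent across components, Cov(Tᵢ,Tⱼ) = Cov(Xᵢ,Xⱼ); the off-diagonal part of the true-score variance is the same as above.
True-score variance = [0.64 + 0.74] + 0.3 = 1.38 + 0.3 = 1.68.
Reliability = 1.68 / 2.3 = 0.730.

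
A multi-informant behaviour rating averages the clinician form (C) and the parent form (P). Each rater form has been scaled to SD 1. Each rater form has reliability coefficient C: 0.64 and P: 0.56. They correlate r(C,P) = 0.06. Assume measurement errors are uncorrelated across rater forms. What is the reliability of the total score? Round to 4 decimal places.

Var(C+P) = 2 + 2·[0.06] = 2 + 0.12 = 2.12.
Because errors are independent across components, Cov(Tᵢ,Tⱼ) = Cov(Xᵢ,Xⱼ); the off-diagonal part of the true-score variance is the same as above.
True-score variance = [0.64 + 0.56] + 0.12 = 1.2 + 0.12 = 1.32.
Reliability = 1.32 / 2.12 = 0.6226.

0.6226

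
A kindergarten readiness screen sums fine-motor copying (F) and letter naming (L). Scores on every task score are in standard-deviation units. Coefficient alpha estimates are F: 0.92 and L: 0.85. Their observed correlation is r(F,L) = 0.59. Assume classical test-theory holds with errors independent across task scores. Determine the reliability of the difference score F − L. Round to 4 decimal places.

Var(F−L) = 1 + 1 − 2·0.59 = 2 − 1.18 = 0.82.
With uncorrelated errors the cross-covariances are all true-score covariance, so they carry over unchanged; only the diagonal terms shrink to ρᵢσᵢ².
True-score variance = [0.92 + 0.85] − 1.18 = 1.77 − 1.18 = 0.59.
Reliability = 0.59 / 0.82 = 0.7195.

0.7195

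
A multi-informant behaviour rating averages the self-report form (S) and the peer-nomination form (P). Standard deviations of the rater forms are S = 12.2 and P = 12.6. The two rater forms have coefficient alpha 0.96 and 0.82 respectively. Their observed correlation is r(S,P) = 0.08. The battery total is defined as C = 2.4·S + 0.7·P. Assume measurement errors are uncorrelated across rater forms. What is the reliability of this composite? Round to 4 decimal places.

0.9505

Var(C) = 2.4²·12.2² + 0.7²·12.6² + 2·[1.68·12.2·12.6·0.08] = 935.111 + 41.3199 = 976.431.
Under uncorrelated errors the observed covariances equal the true-score covariances, so only the own-variance terms attenuate.
True-score variance = [2.4²·12.2²·0.96 + 0.7²·12.6²·0.82] + 41.3199 = 886.815 + 41.3199 = 928.135.
Reliability = 928.135 / 976.431 = 0.9505.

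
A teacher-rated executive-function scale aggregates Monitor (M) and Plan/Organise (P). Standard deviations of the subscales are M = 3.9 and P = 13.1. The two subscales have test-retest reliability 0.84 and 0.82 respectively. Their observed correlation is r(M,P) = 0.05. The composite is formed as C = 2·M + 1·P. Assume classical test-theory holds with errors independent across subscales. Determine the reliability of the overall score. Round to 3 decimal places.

Var(C) = 2²·3.9² + 13.1² + 2·[2·3.9·13.1·0.05] = 232.45 + 10.218 = 242.668.
Under uncorrelated errors the observed covariances equal the true-score covariances, so only the own-variance terms attenuate.
True-score variance = [2²·3.9²·0.84 + 13.1²·0.82] + 10.218 = 191.826 + 10.218 = 202.044.
Reliability = 202.044 / 242.668 = 0.833.

0.833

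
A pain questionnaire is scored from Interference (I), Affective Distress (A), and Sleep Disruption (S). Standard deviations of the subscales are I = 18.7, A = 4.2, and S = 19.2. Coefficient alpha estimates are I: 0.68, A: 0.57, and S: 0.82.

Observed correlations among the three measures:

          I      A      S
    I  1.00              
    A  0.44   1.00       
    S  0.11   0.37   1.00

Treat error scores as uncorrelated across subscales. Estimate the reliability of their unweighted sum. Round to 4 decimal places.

Var(I+A+S) = 18.7² + 4.2² + 19.2² + 2·[18.7·4.2·0.44 + 18.7·19.2·0.11 + 4.2·19.2·0.37] = 735.97 + 207.778 = 943.748.
Because errors are independent across components, Cov(Tᵢ,Tⱼ) = Cov(Xᵢ,Xⱼ); the off-diagonal part of the true-score variance is the same as above.
True-score variance = [18.7²·0.68 + 4.2²·0.57 + 19.2²·0.82] + 207.778 = 550.129 + 207.778 = 757.906.
Reliability = 757.906 / 943.748 = 0.8031.

0.8031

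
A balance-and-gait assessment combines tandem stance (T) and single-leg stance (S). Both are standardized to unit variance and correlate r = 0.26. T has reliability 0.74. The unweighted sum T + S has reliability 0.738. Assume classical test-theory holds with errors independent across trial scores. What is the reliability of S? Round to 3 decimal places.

0.600

Var(T+S) = 2 + 2·0.26 = 2.520.
True-score variance = ρ_T + ρ_S + 2·0.26, so 0.738 = (0.74 + ρ_S + 0.52) / 2.520.
ρ_S = 0.738·2.520 − 0.74 − 0.52 = 0.600.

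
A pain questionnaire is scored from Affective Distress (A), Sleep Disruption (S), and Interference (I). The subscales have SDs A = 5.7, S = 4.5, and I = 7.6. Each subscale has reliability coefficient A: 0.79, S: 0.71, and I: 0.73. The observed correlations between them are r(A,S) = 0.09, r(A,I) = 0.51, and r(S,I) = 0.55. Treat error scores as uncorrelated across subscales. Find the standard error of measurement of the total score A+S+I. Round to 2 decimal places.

5.32

Var(total) = 110.5 + 86.4234 = 196.923.
True-score variance = 82.2094 + 86.4234 = 168.633, so reliability = 0.8563.
Error variance = 196.923 − 168.633 = 28.2906; SEM = √28.2906 = 5.32.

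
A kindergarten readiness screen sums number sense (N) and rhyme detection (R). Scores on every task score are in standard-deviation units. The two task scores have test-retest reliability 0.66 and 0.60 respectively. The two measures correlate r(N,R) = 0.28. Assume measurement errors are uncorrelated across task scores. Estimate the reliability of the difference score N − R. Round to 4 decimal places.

Var(N−R) = 1 + 1 − 2·0.28 = 2 − 0.56 = 1.44.
Because errors are independent across components, Cov(Tᵢ,Tⱼ) = Cov(Xᵢ,Xⱼ); the off-diagonal part of the true-score variance is the same as above.
True-score variance = [0.66 + 0.60] − 0.56 = 1.26 − 0.56 = 0.7.
Reliability = 0.7 / 1.44 = 0.4861.

0.4861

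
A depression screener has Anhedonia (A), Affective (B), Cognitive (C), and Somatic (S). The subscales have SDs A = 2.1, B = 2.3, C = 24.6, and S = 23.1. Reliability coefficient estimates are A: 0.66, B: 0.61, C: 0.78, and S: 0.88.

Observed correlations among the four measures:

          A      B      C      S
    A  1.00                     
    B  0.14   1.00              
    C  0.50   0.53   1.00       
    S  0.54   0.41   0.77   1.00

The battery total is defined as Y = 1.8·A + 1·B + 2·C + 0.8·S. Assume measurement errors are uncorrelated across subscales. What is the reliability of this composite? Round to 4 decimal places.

Var(Y) = 1.8²·2.1² + 2.3² + 2²·24.6² + 0.8²·23.1² + 2·[1.8·2.1·2.3·0.14 + 3.6·2.1·24.6·0.50 + 1.44·2.1·23.1·0.54 + 2·2.3·24.6·0.53 + 0.8·2.3·23.1·0.41 + 1.6·24.6·23.1·0.77] = 2781.73 + 1818.85 = 4600.58.
With uncorrelated errors the cross-covariances are all true-score covariance, so they carry over unchanged; only the diagonal terms shrink to ρᵢσᵢ².
True-score variance = [1.8²·2.1²·0.66 + 2.3²·0.61 + 2²·24.6²·0.78 + 0.8²·23.1²·0.88] + 1818.85 = 2201.29 + 1818.85 = 4020.13.
Reliability = 4020.13 / 4600.58 = 0.8738.

0.8738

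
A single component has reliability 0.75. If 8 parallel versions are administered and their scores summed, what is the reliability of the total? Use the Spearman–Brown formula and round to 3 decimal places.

ρ_k = kρ / (1 + (k−1)ρ) = 8·0.75 / (1 + 7·0.75) = 6.000 / 6.250 = 0.960.

0.960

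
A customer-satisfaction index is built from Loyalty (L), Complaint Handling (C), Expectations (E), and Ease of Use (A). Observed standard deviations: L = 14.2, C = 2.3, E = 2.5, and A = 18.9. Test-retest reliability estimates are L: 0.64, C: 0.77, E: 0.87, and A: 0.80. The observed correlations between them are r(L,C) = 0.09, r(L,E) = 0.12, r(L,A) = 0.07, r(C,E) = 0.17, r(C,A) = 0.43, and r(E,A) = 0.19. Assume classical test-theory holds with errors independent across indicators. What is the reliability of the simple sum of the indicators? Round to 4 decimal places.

Var(L+C+E+A) = 14.2² + 2.3² + 2.5² + 18.9² + 2·[14.2·2.3·0.09 + 14.2·2.5·0.12 + 14.2·18.9·0.07 + 2.3·2.5·0.17 + 2.3·18.9·0.43 + 2.5·18.9·0.19] = 570.39 + 109.266 = 679.656.
With uncorrelated errors the cross-covariances are all true-score covariance, so they carry over unchanged; only the diagonal terms shrink to ρᵢσᵢ².
True-score variance = [14.2²·0.64 + 2.3²·0.77 + 2.5²·0.87 + 18.9²·0.80] + 109.266 = 424.328 + 109.266 = 533.595.
Reliability = 533.595 / 679.656 = 0.7851.

0.7851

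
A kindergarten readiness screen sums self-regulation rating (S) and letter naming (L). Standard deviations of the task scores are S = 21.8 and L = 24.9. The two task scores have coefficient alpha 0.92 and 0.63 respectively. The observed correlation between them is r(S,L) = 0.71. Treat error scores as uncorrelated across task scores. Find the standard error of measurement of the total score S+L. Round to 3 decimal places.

16.353

Var(total) = 1095.25 + 770.804 = 1866.05.
True-score variance = 827.827 + 770.804 = 1598.63, so reliability = 0.8567.
Error variance = 1866.05 − 1598.63 = 267.423; SEM = √267.423 = 16.353.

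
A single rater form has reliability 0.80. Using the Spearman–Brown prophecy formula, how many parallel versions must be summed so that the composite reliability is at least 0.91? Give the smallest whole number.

k ≥ ρ*(1−ρ₁)/(ρ₁(1−ρ*)) = 0.91·0.20 / (0.80·0.09) = 2.528.
Smallest integer k = 3.

3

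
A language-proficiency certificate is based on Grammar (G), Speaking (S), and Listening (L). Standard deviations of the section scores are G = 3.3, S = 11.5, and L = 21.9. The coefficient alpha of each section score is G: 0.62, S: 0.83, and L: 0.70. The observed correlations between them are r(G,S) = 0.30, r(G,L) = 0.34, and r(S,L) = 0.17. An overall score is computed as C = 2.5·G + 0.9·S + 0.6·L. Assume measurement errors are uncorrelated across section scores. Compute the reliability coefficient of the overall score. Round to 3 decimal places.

0.815

Var(C) = 2.5²·3.3² + 0.9²·11.5² + 0.6²·21.9² + 2·[2.25·3.3·11.5·0.30 + 1.5·3.3·21.9·0.34 + 0.54·11.5·21.9·0.17] = 347.845 + 171.188 = 519.032.
Because errors are independent across components, Cov(Tᵢ,Tⱼ) = Cov(Xᵢ,Xⱼ); the off-diagonal part of the true-score variance is the same as above.
True-score variance = [2.5²·3.3²·0.62 + 0.9²·11.5²·0.83 + 0.6²·21.9²·0.70] + 171.188 = 251.972 + 171.188 = 423.16.
Reliability = 423.16 / 519.032 = 0.815.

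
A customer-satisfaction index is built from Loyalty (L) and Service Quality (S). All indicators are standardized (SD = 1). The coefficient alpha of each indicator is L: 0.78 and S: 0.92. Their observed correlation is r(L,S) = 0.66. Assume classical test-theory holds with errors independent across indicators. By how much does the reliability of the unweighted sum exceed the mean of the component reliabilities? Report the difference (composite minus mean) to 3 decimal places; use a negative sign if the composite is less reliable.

0.060

Var(sum) = 2 + 1.32 = 3.32; true-score variance = 1.7 + 1.32 = 3.02; composite reliability = 0.9096.
Mean component reliability = 0.8500.
Difference = 0.9096 − 0.8500 = 0.060.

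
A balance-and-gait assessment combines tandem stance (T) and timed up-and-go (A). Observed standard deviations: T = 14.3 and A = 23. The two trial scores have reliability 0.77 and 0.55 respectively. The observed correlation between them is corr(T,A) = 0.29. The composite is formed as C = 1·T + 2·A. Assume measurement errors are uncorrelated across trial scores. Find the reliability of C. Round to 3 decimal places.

Var(C) = 14.3² + 2²·23² + 2·[2·14.3·23·0.29] = 2320.49 + 381.524 = 2702.01.
Because errors are independent across components, Cov(Tᵢ,Tⱼ) = Cov(Xᵢ,Xⱼ); the off-diagonal part of the true-score variance is the same as above.
True-score variance = [14.3²·0.77 + 2²·23²·0.55] + 381.524 = 1321.26 + 381.524 = 1702.78.
Reliability = 1702.78 / 2702.01 = 0.630.

0.630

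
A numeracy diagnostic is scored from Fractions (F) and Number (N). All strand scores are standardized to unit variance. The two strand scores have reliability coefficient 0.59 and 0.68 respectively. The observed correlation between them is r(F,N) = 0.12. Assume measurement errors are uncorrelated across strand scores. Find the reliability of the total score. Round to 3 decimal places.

Var(F+N) = 2 + 2·[0.12] = 2 + 0.24 = 2.24.
Because errors are independent across components, Cov(Tᵢ,Tⱼ) = Cov(Xᵢ,Xⱼ); the off-diagonal part of the true-score variance is the same as above.
True-score variance = [0.59 + 0.68] + 0.24 = 1.27 + 0.24 = 1.51.
Reliability = 1.51 / 2.24 = 0.674.

0.674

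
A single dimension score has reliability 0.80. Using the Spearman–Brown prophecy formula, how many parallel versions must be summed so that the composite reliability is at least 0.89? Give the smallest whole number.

k ≥ ρ*(1−ρ₁)/(ρ₁(1−ρ*)) = 0.89·0.20 / (0.80·0.11) = 2.023.
Smallest integer k = 3.

3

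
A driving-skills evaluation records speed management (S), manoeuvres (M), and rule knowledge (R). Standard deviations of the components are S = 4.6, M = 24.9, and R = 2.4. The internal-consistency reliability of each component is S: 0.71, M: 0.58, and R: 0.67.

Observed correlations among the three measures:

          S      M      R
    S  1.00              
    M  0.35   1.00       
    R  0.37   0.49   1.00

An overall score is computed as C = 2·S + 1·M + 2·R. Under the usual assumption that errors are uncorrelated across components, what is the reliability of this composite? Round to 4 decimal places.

0.7181

Var(C) = 2²·4.6² + 24.9² + 2²·2.4² + 2·[2·4.6·24.9·0.35 + 4·4.6·2.4·0.37 + 2·24.9·2.4·0.49] = 727.69 + 310.164 = 1037.85.
With uncorrelated errors the cross-covariances are all true-score covariance, so they carry over unchanged; only the diagonal terms shrink to ρᵢσᵢ².
True-score variance = [2²·4.6²·0.71 + 24.9²·0.58 + 2²·2.4²·0.67] + 310.164 = 435.137 + 310.164 = 745.301.
Reliability = 745.301 / 1037.85 = 0.7181.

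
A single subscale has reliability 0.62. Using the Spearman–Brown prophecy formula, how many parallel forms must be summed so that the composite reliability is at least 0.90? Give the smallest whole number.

k ≥ ρ*(1−ρ₁)/(ρ₁(1−ρ*)) = 0.90·0.38 / (0.62·0.10) = 5.516.
Smallest integer k = 6.

6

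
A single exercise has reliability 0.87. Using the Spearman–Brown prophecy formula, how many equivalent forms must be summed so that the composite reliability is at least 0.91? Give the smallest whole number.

2

k ≥ ρ*(1−ρ₁)/(ρ₁(1−ρ*)) = 0.91·0.13 / (0.87·0.09) = 1.511.
Smallest integer k = 2.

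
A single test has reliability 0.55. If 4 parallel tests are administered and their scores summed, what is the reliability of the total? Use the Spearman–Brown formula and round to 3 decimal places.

ρ_k = kρ / (1 + (k−1)ρ) = 4·0.55 / (1 + 3·0.55) = 2.200 / 2.650 = 0.830.

0.830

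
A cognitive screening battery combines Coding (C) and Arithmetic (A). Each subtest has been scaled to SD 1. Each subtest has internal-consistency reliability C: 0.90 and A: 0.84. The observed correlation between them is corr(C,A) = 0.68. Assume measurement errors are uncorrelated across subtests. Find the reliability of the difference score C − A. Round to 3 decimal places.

Var(C−A) = 1 + 1 − 2·0.68 = 2 − 1.36 = 0.64.
Under uncorrelated errors the observed covariances equal the true-score covariances, so only the own-variance terms attenuate.
True-score variance = [0.90 + 0.84] − 1.36 = 1.74 − 1.36 = 0.38.
Reliability = 0.38 / 0.64 = 0.594.

0.594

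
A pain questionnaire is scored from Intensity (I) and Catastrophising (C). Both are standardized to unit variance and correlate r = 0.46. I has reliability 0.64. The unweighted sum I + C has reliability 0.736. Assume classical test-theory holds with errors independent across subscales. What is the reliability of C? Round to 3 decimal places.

0.589

Var(I+C) = 2 + 2·0.46 = 2.920.
True-score variance = ρ_I + ρ_C + 2·0.46, so 0.736 = (0.64 + ρ_C + 0.92) / 2.920.
ρ_C = 0.736·2.920 − 0.64 − 0.92 = 0.589.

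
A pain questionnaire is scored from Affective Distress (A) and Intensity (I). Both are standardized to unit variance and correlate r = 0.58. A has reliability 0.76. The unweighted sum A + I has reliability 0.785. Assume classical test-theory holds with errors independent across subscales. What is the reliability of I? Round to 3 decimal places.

Var(A+I) = 2 + 2·0.58 = 3.160.
True-score variance = ρ_A + ρ_I + 2·0.58, so 0.785 = (0.76 + ρ_I + 1.16) / 3.160.
ρ_I = 0.785·3.160 − 0.76 − 1.16 = 0.561.

0.561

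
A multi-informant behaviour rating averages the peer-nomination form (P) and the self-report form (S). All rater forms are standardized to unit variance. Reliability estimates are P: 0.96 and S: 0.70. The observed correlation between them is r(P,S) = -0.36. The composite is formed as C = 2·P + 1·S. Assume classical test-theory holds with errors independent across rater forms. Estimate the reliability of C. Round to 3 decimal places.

0.871

Var(C) = 2² + 1 + 2·[2·(-0.36)] = 5 − 1.44 = 3.56.
With uncorrelated errors the cross-covariances are all true-score covariance, so they carry over unchanged; only the diagonal terms shrink to ρᵢσᵢ².
True-score variance = [2²·0.96 + 0.70] − 1.44 = 4.54 − 1.44 = 3.1.
Reliability = 3.1 / 3.56 = 0.871.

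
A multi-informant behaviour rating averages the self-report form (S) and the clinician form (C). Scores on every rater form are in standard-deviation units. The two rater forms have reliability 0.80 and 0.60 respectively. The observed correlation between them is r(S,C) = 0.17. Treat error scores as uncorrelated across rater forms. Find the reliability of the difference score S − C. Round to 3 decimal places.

0.639

Var(S−C) = 1 + 1 − 2·0.17 = 2 − 0.34 = 1.66.
Under uncorrelated errors the observed covariances equal the true-score covariances, so only the own-variance terms attenuate.
True-score variance = [0.80 + 0.60] − 0.34 = 1.4 − 0.34 = 1.06.
Reliability = 1.06 / 1.66 = 0.639.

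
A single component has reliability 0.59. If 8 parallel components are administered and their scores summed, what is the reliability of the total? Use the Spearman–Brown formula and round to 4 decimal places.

0.9201

ρ_k = kρ / (1 + (k−1)ρ) = 8·0.59 / (1 + 7·0.59) = 4.720 / 5.130 = 0.9201.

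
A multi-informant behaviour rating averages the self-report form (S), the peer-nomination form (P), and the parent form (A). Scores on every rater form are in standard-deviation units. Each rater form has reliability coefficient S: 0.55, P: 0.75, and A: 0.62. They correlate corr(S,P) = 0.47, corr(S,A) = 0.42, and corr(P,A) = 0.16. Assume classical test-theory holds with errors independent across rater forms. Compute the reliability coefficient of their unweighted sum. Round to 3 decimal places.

0.788

Var(S+P+A) = 3 + 2·[0.47 + 0.42 + 0.16] = 3 + 2.1 = 5.1.
With uncorrelated errors the cross-covariances are all true-score covariance, so they carry over unchanged; only the diagonal terms shrink to ρᵢσᵢ².
True-score variance = [0.55 + 0.75 + 0.62] + 2.1 = 1.92 + 2.1 = 4.02.
Reliability = 4.02 / 5.1 = 0.788.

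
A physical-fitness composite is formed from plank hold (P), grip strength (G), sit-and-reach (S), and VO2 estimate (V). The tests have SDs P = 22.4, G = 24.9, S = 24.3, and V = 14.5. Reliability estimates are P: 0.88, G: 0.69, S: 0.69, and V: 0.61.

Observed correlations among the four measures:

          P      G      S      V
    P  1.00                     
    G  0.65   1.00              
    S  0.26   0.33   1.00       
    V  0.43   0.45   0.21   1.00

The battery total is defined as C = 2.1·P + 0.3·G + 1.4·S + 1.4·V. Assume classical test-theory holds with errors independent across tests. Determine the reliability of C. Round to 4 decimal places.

0.8774

Var(C) = 2.1²·22.4² + 0.3²·24.9² + 1.4²·24.3² + 1.4²·14.5² + 2·[0.63·22.4·24.9·0.65 + 2.94·22.4·24.3·0.26 + 2.94·22.4·14.5·0.43 + 0.42·24.9·24.3·0.33 + 0.42·24.9·14.5·0.45 + 1.96·24.3·14.5·0.21] = 3838.01 + 2704.44 = 6542.46.
Under uncorrelated errors the observed covariances equal the true-score covariances, so only the own-variance terms attenuate.
True-score variance = [2.1²·22.4²·0.88 + 0.3²·24.9²·0.69 + 1.4²·24.3²·0.69 + 1.4²·14.5²·0.61] + 2704.44 = 3035.69 + 2704.44 = 5740.13.
Reliability = 5740.13 / 6542.46 = 0.8774.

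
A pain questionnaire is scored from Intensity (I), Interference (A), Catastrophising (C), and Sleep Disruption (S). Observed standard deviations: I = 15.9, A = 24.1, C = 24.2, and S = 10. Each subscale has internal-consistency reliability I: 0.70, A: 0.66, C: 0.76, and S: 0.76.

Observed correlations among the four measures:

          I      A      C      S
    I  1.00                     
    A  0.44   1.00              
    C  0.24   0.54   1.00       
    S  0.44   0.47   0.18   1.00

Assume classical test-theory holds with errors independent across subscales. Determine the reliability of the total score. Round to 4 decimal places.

0.8599

Var(I+A+C+S) = 15.9² + 24.1² + 24.2² + 10² + 2·[15.9·24.1·0.44 + 15.9·24.2·0.24 + 15.9·10·0.44 + 24.1·24.2·0.54 + 24.1·10·0.47 + 24.2·10·0.18] = 1519.26 + 1605.36 = 3124.62.
With uncorrelated errors the cross-covariances are all true-score covariance, so they carry over unchanged; only the diagonal terms shrink to ρᵢσᵢ².
True-score variance = [15.9²·0.70 + 24.1²·0.66 + 24.2²·0.76 + 10²·0.76] + 1605.36 = 1081.39 + 1605.36 = 2686.75.
Reliability = 2686.75 / 3124.62 = 0.8599.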